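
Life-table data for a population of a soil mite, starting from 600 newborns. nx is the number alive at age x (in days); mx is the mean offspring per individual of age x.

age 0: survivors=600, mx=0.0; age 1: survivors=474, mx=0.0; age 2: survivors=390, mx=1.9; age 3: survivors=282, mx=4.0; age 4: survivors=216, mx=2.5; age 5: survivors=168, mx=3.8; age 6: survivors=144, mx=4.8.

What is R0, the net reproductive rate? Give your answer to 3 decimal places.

6.231

lx = nx/n0 = nx/600: 1, 0.79, 0.65, 0.47, 0.36, 0.28, 0.24
lx·mx by age: 0, 0, 1.235, 1.88, 0.9, 1.064, 1.152
R0 = Σ lx·mx = 6.231 → 6.231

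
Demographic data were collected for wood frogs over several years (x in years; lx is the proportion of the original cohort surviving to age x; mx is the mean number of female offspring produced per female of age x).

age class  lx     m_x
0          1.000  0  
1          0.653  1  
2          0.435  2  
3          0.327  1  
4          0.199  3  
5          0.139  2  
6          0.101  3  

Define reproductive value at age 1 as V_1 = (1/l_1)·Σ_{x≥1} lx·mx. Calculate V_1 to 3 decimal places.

4.637

lx·mx for x ≥ 1: 0.653, 0.87, 0.327, 0.597, 0.278, 0.303 → sum = 3.028
V_1 = 3.028 / l_1 = 3.028 / 0.653 = 4.63706… → 4.637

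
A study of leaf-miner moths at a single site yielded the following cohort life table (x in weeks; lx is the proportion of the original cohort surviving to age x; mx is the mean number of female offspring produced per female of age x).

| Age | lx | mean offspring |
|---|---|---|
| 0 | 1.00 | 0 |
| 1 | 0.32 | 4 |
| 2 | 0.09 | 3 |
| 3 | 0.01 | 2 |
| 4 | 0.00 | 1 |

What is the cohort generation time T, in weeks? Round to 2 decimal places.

lx·mx: 0, 1.28, 0.27, 0.02, 0 → R0 = 1.57
x·lx·mx: 0, 1.28, 0.54, 0.06, 0 → Σ = 1.88
T = 1.88 / 1.57 = 1.197452… → 1.20

1.20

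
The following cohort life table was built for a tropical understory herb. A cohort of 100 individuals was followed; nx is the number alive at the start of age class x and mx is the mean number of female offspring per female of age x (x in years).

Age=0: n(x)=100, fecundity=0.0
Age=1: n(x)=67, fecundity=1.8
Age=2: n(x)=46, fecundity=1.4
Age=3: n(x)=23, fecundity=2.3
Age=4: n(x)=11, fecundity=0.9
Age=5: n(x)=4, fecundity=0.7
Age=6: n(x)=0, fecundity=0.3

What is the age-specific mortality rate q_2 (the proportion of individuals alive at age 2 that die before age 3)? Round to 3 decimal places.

lx = nx/n0 = nx/100: 1, 0.67, 0.46, 0.23, 0.11, 0.04, 0
q_2 = (l_2 − l_3) / l_2 = (0.46 − 0.23) / 0.46
     = 0.23 / 0.46 = 0.5 → 0.500

0.500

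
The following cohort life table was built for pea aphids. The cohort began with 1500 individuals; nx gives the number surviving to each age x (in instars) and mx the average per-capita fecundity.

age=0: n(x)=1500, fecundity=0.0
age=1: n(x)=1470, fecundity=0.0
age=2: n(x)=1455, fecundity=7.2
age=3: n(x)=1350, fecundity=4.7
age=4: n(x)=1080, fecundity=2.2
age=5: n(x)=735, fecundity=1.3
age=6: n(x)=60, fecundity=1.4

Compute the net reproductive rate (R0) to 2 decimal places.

lx = nx/n0 = nx/1500: 1, 0.98, 0.97, 0.9, 0.72, 0.49, 0.04
lx·mx by age: 0, 0, 6.984, 4.23, 1.584, 0.637, 0.056
R0 = Σ lx·mx = 13.491 → 13.49

13.49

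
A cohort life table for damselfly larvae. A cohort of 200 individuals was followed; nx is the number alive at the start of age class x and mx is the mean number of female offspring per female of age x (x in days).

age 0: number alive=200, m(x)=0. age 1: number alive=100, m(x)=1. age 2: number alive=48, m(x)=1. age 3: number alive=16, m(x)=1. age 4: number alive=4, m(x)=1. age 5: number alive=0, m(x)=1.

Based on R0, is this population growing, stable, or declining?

lx = nx/n0 = nx/200: 1, 0.5, 0.24, 0.08, 0.02, 0
R0 = Σ lx·mx = 0 + 0.5 + 0.24 + 0.08 + 0.02 + 0 = 0.84
R0 < 1, so the population is declining.

declining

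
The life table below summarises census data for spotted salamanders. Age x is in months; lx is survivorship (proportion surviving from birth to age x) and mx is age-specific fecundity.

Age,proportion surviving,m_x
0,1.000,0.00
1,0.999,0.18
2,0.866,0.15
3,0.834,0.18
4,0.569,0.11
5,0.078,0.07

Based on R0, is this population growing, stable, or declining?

R0 = Σ lx·mx = 0 + 0.17982 + 0.1299 + 0.15012 + 0.06259 + 0.00546 = 0.52789
R0 < 1, so the population is declining.

declining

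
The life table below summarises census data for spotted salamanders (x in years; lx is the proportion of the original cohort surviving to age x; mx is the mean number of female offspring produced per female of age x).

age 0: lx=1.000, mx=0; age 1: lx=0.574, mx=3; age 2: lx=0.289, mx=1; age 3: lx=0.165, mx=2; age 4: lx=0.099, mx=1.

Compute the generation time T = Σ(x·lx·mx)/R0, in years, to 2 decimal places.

1.51

lx·mx: 0, 1.722, 0.289, 0.33, 0.099 → R0 = 2.44
x·lx·mx: 0, 1.722, 0.578, 0.99, 0.396 → Σ = 3.686
T = 3.686 / 2.44 = 1.510656… → 1.51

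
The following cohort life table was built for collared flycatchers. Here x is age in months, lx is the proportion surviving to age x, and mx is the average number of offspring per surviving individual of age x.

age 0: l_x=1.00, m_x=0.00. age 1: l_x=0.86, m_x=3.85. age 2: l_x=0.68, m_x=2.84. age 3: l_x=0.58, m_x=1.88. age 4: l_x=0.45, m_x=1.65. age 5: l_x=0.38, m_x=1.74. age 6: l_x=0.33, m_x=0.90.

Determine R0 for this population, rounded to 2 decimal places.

8.03

lx·mx by age: 0, 3.311, 1.9312, 1.0904, 0.7425, 0.6612, 0.297
R0 = Σ lx·mx = 8.0333 → 8.03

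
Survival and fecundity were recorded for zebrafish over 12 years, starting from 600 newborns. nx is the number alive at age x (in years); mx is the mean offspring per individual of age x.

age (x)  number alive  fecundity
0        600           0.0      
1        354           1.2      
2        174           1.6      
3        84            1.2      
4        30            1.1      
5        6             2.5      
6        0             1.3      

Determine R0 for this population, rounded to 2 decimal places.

lx = nx/n0 = nx/600: 1, 0.59, 0.29, 0.14, 0.05, 0.01, 0
lx·mx by age: 0, 0.708, 0.464, 0.168, 0.055, 0.025, 0
R0 = Σ lx·mx = 1.42 → 1.42

1.42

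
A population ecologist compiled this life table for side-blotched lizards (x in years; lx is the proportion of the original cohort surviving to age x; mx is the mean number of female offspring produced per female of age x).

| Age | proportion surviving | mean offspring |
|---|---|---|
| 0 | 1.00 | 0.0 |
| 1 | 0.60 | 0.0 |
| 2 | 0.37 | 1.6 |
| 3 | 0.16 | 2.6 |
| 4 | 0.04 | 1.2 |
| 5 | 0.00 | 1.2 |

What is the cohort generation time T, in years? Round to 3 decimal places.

lx·mx: 0, 0, 0.592, 0.416, 0.048, 0 → R0 = 1.056
x·lx·mx: 0, 0, 1.184, 1.248, 0.192, 0 → Σ = 2.624
T = 2.624 / 1.056 = 2.484848… → 2.485

2.485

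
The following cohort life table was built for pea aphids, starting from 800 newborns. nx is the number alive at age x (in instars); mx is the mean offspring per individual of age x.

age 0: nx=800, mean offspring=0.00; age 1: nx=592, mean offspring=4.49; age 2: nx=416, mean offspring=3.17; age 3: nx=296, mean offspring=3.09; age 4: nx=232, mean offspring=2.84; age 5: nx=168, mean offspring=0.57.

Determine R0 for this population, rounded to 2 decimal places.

7.06

lx = nx/n0 = nx/800: 1, 0.74, 0.52, 0.37, 0.29, 0.21
lx·mx by age: 0, 3.3226, 1.6484, 1.1433, 0.8236, 0.1197
R0 = Σ lx·mx = 7.0576 → 7.06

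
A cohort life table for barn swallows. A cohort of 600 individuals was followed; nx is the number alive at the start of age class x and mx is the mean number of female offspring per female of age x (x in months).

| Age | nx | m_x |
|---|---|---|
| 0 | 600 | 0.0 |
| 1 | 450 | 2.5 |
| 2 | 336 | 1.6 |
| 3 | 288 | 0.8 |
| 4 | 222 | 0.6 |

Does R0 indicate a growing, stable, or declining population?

growing

lx = nx/n0 = nx/600: 1, 0.75, 0.56, 0.48, 0.37
R0 = Σ lx·mx = 0 + 1.875 + 0.896 + 0.384 + 0.222 = 3.377
R0 > 1, so the population is growing.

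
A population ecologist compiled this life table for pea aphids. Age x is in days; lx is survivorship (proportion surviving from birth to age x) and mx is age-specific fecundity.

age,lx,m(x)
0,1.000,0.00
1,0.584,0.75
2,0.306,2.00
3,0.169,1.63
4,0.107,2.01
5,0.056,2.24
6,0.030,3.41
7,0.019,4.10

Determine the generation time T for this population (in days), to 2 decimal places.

2.78

lx·mx: 0, 0.438, 0.612, 0.27547, 0.21507, 0.12544, 0.1023, 0.0779 → R0 = 1.84618
x·lx·mx: 0, 0.438, 1.224, 0.82641, 0.86028, 0.6272, 0.6138, 0.5453 → Σ = 5.13499
T = 5.13499 / 1.84618 = 2.781414… → 2.78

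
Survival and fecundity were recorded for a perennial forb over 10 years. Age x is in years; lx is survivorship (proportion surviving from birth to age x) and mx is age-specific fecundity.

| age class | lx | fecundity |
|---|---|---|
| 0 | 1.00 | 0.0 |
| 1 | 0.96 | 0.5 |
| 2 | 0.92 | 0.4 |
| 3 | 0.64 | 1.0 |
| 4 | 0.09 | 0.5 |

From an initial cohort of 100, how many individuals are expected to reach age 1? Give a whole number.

96

Expected survivors = N0 · l_1 = 100 × 0.96 = 96 → 96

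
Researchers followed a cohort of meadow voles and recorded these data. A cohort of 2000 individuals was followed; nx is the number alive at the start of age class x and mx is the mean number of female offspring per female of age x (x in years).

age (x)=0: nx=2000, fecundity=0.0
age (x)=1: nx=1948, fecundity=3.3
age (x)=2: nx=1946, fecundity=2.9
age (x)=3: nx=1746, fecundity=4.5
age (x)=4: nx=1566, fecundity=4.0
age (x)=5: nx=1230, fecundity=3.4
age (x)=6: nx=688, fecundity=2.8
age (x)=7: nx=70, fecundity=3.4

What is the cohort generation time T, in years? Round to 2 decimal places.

lx = nx/n0 = nx/2000: 1, 0.974, 0.973, 0.873, 0.783, 0.615, 0.344, 0.035
lx·mx: 0, 3.2142, 2.8217, 3.9285, 3.132, 2.091, 0.9632, 0.119 → R0 = 16.2696
x·lx·mx: 0, 3.2142, 5.6434, 11.7855, 12.528, 10.455, 5.7792, 0.833 → Σ = 50.2383
T = 50.2383 / 16.2696 = 3.087863… → 3.09

3.09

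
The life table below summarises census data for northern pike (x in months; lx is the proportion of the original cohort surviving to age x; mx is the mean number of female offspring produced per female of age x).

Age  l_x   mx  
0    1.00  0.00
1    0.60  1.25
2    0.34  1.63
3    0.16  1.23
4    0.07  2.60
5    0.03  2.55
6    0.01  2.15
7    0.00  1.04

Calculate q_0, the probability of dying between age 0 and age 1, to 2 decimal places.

q_0 = (l_0 − l_1) / l_0 = (1 − 0.6) / 1
     = 0.4 / 1 = 0.4 → 0.40

0.40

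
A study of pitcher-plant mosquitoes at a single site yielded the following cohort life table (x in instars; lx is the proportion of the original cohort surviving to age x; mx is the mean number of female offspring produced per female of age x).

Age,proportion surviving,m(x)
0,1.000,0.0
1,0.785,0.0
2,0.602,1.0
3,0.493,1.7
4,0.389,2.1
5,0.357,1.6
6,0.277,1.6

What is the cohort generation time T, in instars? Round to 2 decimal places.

lx·mx: 0, 0, 0.602, 0.8381, 0.8169, 0.5712, 0.4432 → R0 = 3.2714
x·lx·mx: 0, 0, 1.204, 2.5143, 3.2676, 2.856, 2.6592 → Σ = 12.5011
T = 12.5011 / 3.2714 = 3.82133… → 3.82

3.82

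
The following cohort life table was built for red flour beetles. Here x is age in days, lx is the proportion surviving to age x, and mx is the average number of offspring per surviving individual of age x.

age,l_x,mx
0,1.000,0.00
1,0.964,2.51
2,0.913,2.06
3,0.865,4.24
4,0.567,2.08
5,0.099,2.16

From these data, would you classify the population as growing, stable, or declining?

R0 = Σ lx·mx = 0 + 2.41964 + 1.88078 + 3.6676 + 1.17936 + 0.21384 = 9.36122
R0 > 1, so the population is growing.

growing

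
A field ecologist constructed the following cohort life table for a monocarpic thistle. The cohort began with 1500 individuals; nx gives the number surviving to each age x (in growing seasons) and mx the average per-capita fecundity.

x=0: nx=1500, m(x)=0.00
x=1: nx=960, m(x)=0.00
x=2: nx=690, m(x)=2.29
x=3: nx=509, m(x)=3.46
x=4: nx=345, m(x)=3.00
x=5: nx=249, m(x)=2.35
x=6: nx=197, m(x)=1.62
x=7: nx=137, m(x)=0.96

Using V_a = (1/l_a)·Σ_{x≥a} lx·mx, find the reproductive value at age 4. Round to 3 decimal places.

6.002

lx = nx/n0 = nx/1500: 1, 0.64, 0.46, 0.33933…, 0.23, 0.166, 0.13133…, 0.09133…
lx·mx for x ≥ 4: 0.69, 0.3901, 0.21276…, 0.08768… → sum = 1.38054…
V_4 = 1.38054… / l_4 = 1.38054… / 0.23 = 6.002348… → 6.002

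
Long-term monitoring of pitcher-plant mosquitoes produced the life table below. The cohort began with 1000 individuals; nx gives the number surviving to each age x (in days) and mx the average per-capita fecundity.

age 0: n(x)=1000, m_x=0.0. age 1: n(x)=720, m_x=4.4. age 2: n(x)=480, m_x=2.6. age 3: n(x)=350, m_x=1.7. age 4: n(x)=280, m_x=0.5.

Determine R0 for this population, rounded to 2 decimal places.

5.15

lx = nx/n0 = nx/1000: 1, 0.72, 0.48, 0.35, 0.28
lx·mx by age: 0, 3.168, 1.248, 0.595, 0.14
R0 = Σ lx·mx = 5.151 → 5.15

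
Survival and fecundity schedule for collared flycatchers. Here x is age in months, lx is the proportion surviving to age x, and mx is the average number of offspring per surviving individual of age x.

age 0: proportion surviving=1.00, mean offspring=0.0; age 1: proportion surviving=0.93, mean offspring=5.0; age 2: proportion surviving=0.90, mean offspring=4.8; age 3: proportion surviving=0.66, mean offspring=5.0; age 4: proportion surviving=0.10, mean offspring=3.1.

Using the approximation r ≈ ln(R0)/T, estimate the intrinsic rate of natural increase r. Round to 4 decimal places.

R0 = Σ lx·mx = 0 + 4.65 + 4.32 + 3.3 + 0.31 = 12.58
Σ x·lx·mx = 24.43; T = 24.43/12.58 = 1.94197…
r ≈ ln(R0)/T = ln(12.58)/1.94197… = 1.303885… → 1.3039

1.3039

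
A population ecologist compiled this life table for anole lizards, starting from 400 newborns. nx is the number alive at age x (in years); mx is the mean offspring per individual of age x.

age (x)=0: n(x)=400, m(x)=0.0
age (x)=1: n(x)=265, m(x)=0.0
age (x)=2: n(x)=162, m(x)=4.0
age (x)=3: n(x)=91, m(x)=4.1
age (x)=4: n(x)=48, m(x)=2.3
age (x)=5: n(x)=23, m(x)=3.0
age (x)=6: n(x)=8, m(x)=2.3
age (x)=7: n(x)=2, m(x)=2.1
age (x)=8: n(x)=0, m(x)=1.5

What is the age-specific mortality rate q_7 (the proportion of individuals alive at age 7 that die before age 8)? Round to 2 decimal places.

1.00

lx = nx/n0 = nx/400: 1, 0.6625, 0.405, 0.2275, 0.12, 0.0575, 0.02, 0.005, 0
q_7 = (l_7 − l_8) / l_7 = (0.005 − 0) / 0.005
     = 0.005 / 0.005 = 1 → 1.00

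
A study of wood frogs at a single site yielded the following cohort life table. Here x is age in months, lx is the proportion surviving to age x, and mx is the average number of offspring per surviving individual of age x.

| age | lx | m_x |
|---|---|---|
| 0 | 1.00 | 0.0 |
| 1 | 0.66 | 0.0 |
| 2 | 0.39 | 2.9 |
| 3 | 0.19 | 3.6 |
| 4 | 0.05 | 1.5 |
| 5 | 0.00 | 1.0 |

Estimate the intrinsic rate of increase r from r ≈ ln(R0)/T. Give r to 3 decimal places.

0.261

R0 = Σ lx·mx = 0 + 0 + 1.131 + 0.684 + 0.075 + 0 = 1.89
Σ x·lx·mx = 4.614; T = 4.614/1.89 = 2.44127…
r ≈ ln(R0)/T = ln(1.89)/2.44127… = 0.26076… → 0.261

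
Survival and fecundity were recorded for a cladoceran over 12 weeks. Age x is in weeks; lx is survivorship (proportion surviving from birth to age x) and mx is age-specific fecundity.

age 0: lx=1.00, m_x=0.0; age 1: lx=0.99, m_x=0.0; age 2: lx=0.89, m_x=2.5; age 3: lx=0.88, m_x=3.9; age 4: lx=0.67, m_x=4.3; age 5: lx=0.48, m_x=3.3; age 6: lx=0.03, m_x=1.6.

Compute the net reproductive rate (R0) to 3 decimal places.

lx·mx by age: 0, 0, 2.225, 3.432, 2.881, 1.584, 0.048
R0 = Σ lx·mx = 10.17 → 10.170

10.170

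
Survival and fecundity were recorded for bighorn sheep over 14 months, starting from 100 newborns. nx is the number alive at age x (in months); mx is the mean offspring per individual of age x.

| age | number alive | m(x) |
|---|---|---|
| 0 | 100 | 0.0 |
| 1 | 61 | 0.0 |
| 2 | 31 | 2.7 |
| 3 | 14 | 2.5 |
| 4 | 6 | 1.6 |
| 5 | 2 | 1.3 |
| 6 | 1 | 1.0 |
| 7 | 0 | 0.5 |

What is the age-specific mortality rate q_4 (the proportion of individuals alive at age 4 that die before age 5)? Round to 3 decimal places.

0.667

lx = nx/n0 = nx/100: 1, 0.61, 0.31, 0.14, 0.06, 0.02, 0.01, 0
q_4 = (l_4 − l_5) / l_4 = (0.06 − 0.02) / 0.06
     = 0.04 / 0.06 = 0.666667… → 0.667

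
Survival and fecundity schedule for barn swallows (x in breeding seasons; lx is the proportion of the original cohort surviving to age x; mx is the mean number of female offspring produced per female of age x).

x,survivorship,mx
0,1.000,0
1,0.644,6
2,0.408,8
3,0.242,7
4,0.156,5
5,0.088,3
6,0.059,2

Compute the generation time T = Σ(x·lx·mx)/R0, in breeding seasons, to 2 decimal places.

2.07

lx·mx: 0, 3.864, 3.264, 1.694, 0.78, 0.264, 0.118 → R0 = 9.984
x·lx·mx: 0, 3.864, 6.528, 5.082, 3.12, 1.32, 0.708 → Σ = 20.622
T = 20.622 / 9.984 = 2.065505… → 2.07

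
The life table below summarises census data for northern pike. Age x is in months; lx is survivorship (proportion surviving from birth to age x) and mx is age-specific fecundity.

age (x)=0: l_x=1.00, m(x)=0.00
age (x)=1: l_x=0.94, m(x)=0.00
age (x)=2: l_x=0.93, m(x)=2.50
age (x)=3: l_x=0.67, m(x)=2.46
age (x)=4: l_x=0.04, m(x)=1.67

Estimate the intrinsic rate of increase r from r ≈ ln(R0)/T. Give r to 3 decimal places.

R0 = Σ lx·mx = 0 + 0 + 2.325 + 1.6482 + 0.0668 = 4.04
Σ x·lx·mx = 9.8618; T = 9.8618/4.04 = 2.44104…
r ≈ ln(R0)/T = ln(4.04)/2.44104… = 0.57199… → 0.572

0.572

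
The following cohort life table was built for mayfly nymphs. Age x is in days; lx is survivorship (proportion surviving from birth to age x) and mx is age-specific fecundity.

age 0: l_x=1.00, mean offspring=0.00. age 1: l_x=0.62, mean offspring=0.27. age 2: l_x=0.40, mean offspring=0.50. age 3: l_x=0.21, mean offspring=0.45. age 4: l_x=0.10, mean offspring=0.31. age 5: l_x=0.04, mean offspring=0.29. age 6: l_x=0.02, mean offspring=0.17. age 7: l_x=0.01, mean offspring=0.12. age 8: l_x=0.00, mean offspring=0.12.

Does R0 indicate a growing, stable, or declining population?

R0 = Σ lx·mx = 0 + 0.1674 + 0.2 + 0.0945 + 0.031 + 0.0116 + 0.0034 + 0.0012 + 0 = 0.5091
R0 < 1, so the population is declining.

declining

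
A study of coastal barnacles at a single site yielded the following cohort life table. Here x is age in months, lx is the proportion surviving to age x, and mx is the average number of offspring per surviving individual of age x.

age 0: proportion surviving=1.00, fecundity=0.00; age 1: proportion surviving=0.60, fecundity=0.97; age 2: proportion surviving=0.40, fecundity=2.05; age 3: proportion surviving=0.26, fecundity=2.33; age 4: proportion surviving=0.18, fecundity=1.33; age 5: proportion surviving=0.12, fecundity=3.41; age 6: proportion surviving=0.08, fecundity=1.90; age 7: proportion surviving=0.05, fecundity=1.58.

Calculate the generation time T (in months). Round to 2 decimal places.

2.95

lx·mx: 0, 0.582, 0.82, 0.6058, 0.2394, 0.4092, 0.152, 0.079 → R0 = 2.8874
x·lx·mx: 0, 0.582, 1.64, 1.8174, 0.9576, 2.046, 0.912, 0.553 → Σ = 8.508
T = 8.508 / 2.8874 = 2.946596… → 2.95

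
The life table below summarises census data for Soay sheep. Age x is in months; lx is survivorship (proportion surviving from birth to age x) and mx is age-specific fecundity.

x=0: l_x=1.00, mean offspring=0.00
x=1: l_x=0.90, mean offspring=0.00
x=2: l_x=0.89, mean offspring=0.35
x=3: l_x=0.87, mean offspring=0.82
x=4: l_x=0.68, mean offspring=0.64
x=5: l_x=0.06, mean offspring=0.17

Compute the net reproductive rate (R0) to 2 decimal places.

lx·mx by age: 0, 0, 0.3115, 0.7134, 0.4352, 0.0102
R0 = Σ lx·mx = 1.4703 → 1.47

1.47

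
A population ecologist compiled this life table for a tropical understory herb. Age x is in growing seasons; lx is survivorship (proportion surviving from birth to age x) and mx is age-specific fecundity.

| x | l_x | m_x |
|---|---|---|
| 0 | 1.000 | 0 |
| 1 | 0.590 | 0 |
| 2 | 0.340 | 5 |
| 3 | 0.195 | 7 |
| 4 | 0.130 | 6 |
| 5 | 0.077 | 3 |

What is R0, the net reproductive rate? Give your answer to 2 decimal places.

4.08

lx·mx by age: 0, 0, 1.7, 1.365, 0.78, 0.231
R0 = Σ lx·mx = 4.076 → 4.08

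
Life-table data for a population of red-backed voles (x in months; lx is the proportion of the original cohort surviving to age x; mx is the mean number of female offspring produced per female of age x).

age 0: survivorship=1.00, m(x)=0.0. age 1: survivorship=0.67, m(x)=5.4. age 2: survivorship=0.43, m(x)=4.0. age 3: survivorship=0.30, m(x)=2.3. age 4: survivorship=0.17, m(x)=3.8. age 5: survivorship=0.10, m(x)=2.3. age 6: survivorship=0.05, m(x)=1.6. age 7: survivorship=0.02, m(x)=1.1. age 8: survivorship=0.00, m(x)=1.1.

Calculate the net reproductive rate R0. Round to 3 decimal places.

7.006

lx·mx by age: 0, 3.618, 1.72, 0.69, 0.646, 0.23, 0.08, 0.022, 0
R0 = Σ lx·mx = 7.006 → 7.006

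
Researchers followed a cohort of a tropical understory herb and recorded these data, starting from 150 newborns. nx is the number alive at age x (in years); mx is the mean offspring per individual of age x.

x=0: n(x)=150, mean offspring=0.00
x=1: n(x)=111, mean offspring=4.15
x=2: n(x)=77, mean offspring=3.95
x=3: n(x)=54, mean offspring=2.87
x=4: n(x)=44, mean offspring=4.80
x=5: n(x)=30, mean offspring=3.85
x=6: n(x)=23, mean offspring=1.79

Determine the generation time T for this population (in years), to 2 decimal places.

2.49

lx = nx/n0 = nx/150: 1, 0.74, 0.51333…, 0.36, 0.29333…, 0.2, 0.15333…
lx·mx: 0, 3.071, 2.027667…, 1.0332, 1.408…, 0.77, 0.274467… → R0 = 8.584333…
x·lx·mx: 0, 3.071, 4.055333…, 3.0996, 5.632…, 3.85, 1.6468… → Σ = 21.354733…
T = 21.354733… / 8.584333… = 2.48764… → 2.49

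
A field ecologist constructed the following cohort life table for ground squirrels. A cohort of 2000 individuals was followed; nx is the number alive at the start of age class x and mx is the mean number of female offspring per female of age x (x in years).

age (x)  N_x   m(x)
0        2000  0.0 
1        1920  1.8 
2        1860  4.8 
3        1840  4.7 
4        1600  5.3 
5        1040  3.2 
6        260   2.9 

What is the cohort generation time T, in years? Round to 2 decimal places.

3.05

lx = nx/n0 = nx/2000: 1, 0.96, 0.93, 0.92, 0.8, 0.52, 0.13
lx·mx: 0, 1.728, 4.464, 4.324, 4.24, 1.664, 0.377 → R0 = 16.797
x·lx·mx: 0, 1.728, 8.928, 12.972, 16.96, 8.32, 2.262 → Σ = 51.17
T = 51.17 / 16.797 = 3.046377… → 3.05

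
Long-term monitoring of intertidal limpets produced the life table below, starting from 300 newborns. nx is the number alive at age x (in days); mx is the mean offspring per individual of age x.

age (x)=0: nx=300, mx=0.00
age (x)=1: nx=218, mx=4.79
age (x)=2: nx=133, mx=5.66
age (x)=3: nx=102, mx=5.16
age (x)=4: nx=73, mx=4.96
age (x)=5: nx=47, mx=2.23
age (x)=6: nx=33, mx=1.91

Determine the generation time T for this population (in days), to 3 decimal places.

lx = nx/n0 = nx/300: 1, 0.72667…, 0.44333…, 0.34, 0.24333…, 0.15667…, 0.11
lx·mx: 0, 3.480733…, 2.509267…, 1.7544, 1.206933…, 0.349367…, 0.2101 → R0 = 9.5108…
x·lx·mx: 0, 3.480733…, 5.018533…, 5.2632, 4.827733…, 1.746833…, 1.2606 → Σ = 21.597633…
T = 21.597633… / 9.5108… = 2.270853… → 2.271

2.271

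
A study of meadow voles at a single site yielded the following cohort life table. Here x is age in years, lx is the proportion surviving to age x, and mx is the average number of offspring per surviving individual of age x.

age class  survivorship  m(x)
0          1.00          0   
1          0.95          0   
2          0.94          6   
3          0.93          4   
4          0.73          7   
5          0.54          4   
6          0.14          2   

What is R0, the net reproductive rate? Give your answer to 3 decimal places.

lx·mx by age: 0, 0, 5.64, 3.72, 5.11, 2.16, 0.28
R0 = Σ lx·mx = 16.91 → 16.910

16.910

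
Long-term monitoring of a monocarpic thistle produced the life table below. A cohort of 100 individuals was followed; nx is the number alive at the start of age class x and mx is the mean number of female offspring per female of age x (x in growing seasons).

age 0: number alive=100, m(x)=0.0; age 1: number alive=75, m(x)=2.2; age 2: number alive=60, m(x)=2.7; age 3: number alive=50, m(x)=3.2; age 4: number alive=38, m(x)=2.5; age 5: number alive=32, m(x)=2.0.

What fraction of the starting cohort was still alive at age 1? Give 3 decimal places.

0.750

l_1 = n_1/n_0 = 75/100 = 0.75 → 0.750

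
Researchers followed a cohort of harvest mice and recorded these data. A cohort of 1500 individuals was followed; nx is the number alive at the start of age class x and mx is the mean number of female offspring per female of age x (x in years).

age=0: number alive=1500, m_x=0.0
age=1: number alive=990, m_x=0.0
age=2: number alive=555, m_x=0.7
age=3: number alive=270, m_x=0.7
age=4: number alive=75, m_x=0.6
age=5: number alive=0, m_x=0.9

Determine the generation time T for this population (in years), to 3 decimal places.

lx = nx/n0 = nx/1500: 1, 0.66, 0.37, 0.18, 0.05, 0
lx·mx: 0, 0, 0.259, 0.126, 0.03, 0 → R0 = 0.415
x·lx·mx: 0, 0, 0.518, 0.378, 0.12, 0 → Σ = 1.016
T = 1.016 / 0.415 = 2.448193… → 2.448

2.448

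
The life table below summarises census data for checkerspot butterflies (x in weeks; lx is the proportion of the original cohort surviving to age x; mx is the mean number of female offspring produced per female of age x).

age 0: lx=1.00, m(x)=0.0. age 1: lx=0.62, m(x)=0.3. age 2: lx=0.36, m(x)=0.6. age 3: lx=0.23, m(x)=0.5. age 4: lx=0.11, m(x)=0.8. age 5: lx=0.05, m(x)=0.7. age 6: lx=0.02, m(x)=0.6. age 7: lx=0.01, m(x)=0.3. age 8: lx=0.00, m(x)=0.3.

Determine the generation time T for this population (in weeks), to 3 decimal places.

2.417

lx·mx: 0, 0.186, 0.216, 0.115, 0.088, 0.035, 0.012, 0.003, 0 → R0 = 0.655
x·lx·mx: 0, 0.186, 0.432, 0.345, 0.352, 0.175, 0.072, 0.021, 0 → Σ = 1.583
T = 1.583 / 0.655 = 2.416794… → 2.417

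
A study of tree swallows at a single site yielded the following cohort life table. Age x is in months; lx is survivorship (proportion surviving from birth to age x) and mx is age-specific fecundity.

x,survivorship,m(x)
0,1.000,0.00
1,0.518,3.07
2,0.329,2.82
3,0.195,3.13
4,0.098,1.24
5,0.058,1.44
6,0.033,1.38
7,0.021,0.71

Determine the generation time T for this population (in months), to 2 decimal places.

lx·mx: 0, 1.59026, 0.92778, 0.61035, 0.12152, 0.08352, 0.04554, 0.01491 → R0 = 3.39388
x·lx·mx: 0, 1.59026, 1.85556, 1.83105, 0.48608, 0.4176, 0.27324, 0.10437 → Σ = 6.55816
T = 6.55816 / 3.39388 = 1.932349… → 1.93

1.93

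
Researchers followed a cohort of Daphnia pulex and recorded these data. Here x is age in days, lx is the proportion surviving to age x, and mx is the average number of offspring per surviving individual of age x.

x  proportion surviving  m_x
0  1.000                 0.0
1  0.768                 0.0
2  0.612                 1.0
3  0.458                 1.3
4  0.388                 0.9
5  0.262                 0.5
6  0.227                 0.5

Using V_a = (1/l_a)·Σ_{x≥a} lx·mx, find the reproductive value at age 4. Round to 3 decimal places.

lx·mx for x ≥ 4: 0.3492, 0.131, 0.1135 → sum = 0.5937
V_4 = 0.5937 / l_4 = 0.5937 / 0.388 = 1.530155… → 1.530

1.530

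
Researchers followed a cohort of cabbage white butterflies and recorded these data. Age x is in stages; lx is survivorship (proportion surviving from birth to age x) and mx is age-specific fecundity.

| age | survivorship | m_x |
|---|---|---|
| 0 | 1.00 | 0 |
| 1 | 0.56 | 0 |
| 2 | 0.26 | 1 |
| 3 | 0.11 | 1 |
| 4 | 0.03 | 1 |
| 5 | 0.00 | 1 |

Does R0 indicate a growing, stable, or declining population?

R0 = Σ lx·mx = 0 + 0 + 0.26 + 0.11 + 0.03 + 0 = 0.4
R0 < 1, so the population is declining.

declining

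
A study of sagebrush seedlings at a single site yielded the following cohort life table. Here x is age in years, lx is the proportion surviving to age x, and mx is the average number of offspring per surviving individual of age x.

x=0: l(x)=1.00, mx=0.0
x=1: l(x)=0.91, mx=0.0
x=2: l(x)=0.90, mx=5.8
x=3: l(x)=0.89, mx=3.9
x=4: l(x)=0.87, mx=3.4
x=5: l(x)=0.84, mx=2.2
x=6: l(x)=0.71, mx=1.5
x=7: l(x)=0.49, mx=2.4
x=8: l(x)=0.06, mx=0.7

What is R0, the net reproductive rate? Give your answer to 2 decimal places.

lx·mx by age: 0, 0, 5.22, 3.471, 2.958, 1.848, 1.065, 1.176, 0.042
R0 = Σ lx·mx = 15.78 → 15.78

15.78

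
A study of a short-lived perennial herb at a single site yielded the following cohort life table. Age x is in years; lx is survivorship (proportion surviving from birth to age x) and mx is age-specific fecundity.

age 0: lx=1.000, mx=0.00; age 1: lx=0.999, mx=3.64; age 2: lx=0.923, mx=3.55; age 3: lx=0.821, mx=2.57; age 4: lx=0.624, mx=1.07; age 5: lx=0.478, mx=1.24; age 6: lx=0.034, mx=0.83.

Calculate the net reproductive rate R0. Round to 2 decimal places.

10.31

lx·mx by age: 0, 3.63636, 3.27665, 2.10997, 0.66768, 0.59272, 0.02822
R0 = Σ lx·mx = 10.3116 → 10.31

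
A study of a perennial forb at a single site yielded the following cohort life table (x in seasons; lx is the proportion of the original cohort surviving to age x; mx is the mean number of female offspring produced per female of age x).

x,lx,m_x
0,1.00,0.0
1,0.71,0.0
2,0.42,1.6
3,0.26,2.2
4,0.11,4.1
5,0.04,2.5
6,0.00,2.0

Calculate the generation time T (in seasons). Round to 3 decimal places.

lx·mx: 0, 0, 0.672, 0.572, 0.451, 0.1, 0 → R0 = 1.795
x·lx·mx: 0, 0, 1.344, 1.716, 1.804, 0.5, 0 → Σ = 5.364
T = 5.364 / 1.795 = 2.988301… → 2.988

2.988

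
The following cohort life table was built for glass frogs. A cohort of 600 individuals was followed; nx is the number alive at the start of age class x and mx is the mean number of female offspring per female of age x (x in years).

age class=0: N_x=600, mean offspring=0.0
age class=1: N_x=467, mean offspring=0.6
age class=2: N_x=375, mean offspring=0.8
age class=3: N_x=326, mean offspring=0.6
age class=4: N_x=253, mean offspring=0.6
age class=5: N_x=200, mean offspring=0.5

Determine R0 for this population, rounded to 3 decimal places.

1.713

lx = nx/n0 = nx/600: 1, 0.77833…, 0.625, 0.54333…, 0.42167…, 0.33333…
lx·mx by age: 0, 0.467…, 0.5, 0.326…, 0.253…, 0.166667…
R0 = Σ lx·mx = 1.712667… → 1.713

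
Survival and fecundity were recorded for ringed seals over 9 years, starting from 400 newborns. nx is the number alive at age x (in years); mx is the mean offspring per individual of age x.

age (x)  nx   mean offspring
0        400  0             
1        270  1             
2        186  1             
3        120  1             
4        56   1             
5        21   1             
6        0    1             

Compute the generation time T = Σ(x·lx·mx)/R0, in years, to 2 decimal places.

lx = nx/n0 = nx/400: 1, 0.675, 0.465, 0.3, 0.14, 0.0525, 0
lx·mx: 0, 0.675, 0.465, 0.3, 0.14, 0.0525, 0 → R0 = 1.6325
x·lx·mx: 0, 0.675, 0.93, 0.9, 0.56, 0.2625, 0 → Σ = 3.3275
T = 3.3275 / 1.6325 = 2.038285… → 2.04

2.04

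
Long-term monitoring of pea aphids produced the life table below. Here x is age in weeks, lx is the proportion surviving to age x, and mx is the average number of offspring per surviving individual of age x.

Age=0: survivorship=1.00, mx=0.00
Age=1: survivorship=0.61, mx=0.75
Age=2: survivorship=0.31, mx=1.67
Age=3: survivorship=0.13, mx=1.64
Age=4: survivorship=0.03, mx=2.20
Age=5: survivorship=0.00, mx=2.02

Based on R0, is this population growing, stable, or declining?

R0 = Σ lx·mx = 0 + 0.4575 + 0.5177 + 0.2132 + 0.066 + 0 = 1.2544
R0 > 1, so the population is growing.

growing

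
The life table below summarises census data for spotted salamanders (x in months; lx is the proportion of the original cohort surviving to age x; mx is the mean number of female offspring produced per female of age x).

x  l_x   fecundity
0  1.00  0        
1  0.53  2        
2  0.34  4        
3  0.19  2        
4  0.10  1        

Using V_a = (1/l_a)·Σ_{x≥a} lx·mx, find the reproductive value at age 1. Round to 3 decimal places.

lx·mx for x ≥ 1: 1.06, 1.36, 0.38, 0.1 → sum = 2.9
V_1 = 2.9 / l_1 = 2.9 / 0.53 = 5.471698… → 5.472

5.472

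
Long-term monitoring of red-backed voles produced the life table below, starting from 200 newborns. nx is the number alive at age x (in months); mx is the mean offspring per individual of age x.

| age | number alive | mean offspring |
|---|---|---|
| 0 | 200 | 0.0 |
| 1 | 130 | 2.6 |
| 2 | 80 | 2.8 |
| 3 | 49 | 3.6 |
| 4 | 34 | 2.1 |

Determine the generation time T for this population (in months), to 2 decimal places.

lx = nx/n0 = nx/200: 1, 0.65, 0.4, 0.245, 0.17
lx·mx: 0, 1.69, 1.12, 0.882, 0.357 → R0 = 4.049
x·lx·mx: 0, 1.69, 2.24, 2.646, 1.428 → Σ = 8.004
T = 8.004 / 4.049 = 1.976784… → 1.98

1.98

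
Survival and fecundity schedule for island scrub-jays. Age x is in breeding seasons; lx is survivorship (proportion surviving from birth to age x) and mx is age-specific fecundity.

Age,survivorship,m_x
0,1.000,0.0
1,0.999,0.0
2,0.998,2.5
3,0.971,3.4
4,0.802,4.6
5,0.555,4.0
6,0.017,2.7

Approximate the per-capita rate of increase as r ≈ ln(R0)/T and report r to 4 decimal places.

0.7058

R0 = Σ lx·mx = 0 + 0 + 2.495 + 3.3014 + 3.6892 + 2.22 + 0.0459 = 11.7515
Σ x·lx·mx = 41.0264; T = 41.0264/11.7515 = 3.49116…
r ≈ ln(R0)/T = ln(11.7515)/3.49116… = 0.705777… → 0.7058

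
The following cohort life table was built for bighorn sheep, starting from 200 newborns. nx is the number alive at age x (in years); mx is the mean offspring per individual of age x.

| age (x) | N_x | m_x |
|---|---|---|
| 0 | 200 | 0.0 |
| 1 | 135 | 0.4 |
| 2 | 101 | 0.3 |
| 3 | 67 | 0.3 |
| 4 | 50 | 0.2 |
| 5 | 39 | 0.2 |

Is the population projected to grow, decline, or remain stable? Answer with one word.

declining

lx = nx/n0 = nx/200: 1, 0.675, 0.505, 0.335, 0.25, 0.195
R0 = Σ lx·mx = 0 + 0.27 + 0.1515 + 0.1005 + 0.05 + 0.039 = 0.611
R0 < 1, so the population is declining.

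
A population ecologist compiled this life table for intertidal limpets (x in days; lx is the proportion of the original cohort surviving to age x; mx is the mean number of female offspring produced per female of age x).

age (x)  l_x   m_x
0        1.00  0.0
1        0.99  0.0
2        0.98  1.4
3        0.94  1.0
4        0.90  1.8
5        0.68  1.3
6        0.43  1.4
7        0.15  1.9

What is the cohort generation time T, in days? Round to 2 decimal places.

3.87

lx·mx: 0, 0, 1.372, 0.94, 1.62, 0.884, 0.602, 0.285 → R0 = 5.703
x·lx·mx: 0, 0, 2.744, 2.82, 6.48, 4.42, 3.612, 1.995 → Σ = 22.071
T = 22.071 / 5.703 = 3.870068… → 3.87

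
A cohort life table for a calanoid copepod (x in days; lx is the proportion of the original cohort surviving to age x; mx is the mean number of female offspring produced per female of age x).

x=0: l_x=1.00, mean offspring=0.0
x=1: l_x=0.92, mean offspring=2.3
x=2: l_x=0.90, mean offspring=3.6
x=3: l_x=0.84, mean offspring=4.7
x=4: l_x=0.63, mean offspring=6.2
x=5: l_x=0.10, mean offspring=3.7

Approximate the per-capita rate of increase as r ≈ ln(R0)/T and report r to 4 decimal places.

R0 = Σ lx·mx = 0 + 2.116 + 3.24 + 3.948 + 3.906 + 0.37 = 13.58
Σ x·lx·mx = 37.914; T = 37.914/13.58 = 2.7919…
r ≈ ln(R0)/T = ln(13.58)/2.7919… = 0.934345… → 0.9343

0.9343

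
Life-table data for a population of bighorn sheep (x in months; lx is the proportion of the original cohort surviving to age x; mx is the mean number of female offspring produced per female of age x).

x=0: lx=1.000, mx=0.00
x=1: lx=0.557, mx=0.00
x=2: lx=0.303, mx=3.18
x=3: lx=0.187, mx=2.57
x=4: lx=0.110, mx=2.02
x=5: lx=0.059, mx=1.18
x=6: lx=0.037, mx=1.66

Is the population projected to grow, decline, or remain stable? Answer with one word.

R0 = Σ lx·mx = 0 + 0 + 0.96354 + 0.48059 + 0.2222 + 0.06962 + 0.06142 = 1.79737
R0 > 1, so the population is growing.

growing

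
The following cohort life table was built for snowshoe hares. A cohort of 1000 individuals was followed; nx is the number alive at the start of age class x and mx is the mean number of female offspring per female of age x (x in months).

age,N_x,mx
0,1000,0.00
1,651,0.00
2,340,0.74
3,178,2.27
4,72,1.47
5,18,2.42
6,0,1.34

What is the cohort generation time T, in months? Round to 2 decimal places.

2.93

lx = nx/n0 = nx/1000: 1, 0.651, 0.34, 0.178, 0.072, 0.018, 0
lx·mx: 0, 0, 0.2516, 0.40406, 0.10584, 0.04356, 0 → R0 = 0.80506
x·lx·mx: 0, 0, 0.5032, 1.21218, 0.42336, 0.2178, 0 → Σ = 2.35654
T = 2.35654 / 0.80506 = 2.927161… → 2.93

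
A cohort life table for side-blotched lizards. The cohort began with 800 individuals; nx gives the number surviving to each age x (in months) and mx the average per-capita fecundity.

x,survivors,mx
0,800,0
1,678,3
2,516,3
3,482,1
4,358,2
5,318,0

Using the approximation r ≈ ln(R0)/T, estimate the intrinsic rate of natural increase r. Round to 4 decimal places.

lx = nx/n0 = nx/800: 1, 0.8475, 0.645, 0.6025, 0.4475, 0.3975
R0 = Σ lx·mx = 0 + 2.5425 + 1.935 + 0.6025 + 0.895 + 0 = 5.975
Σ x·lx·mx = 11.8; T = 11.8/5.975 = 1.9749…
r ≈ ln(R0)/T = ln(5.975)/1.9749… = 0.905154… → 0.9052

0.9052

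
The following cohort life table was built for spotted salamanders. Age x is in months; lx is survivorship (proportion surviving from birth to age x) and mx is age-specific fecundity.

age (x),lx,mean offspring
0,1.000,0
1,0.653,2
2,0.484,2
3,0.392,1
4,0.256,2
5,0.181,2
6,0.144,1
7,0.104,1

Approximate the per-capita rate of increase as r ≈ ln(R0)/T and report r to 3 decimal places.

R0 = Σ lx·mx = 0 + 1.306 + 0.968 + 0.392 + 0.512 + 0.362 + 0.144 + 0.104 = 3.788
Σ x·lx·mx = 9.868; T = 9.868/3.788 = 2.60507…
r ≈ ln(R0)/T = ln(3.788)/2.60507… = 0.51125… → 0.511

0.511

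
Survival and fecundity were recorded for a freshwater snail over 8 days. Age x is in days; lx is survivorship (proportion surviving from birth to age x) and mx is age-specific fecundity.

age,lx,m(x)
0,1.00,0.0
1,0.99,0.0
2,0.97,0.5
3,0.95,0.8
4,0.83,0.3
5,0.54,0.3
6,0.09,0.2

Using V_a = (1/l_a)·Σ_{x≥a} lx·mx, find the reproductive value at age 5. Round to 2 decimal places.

0.33

lx·mx for x ≥ 5: 0.162, 0.018 → sum = 0.18
V_5 = 0.18 / l_5 = 0.18 / 0.54 = 0.333333… → 0.33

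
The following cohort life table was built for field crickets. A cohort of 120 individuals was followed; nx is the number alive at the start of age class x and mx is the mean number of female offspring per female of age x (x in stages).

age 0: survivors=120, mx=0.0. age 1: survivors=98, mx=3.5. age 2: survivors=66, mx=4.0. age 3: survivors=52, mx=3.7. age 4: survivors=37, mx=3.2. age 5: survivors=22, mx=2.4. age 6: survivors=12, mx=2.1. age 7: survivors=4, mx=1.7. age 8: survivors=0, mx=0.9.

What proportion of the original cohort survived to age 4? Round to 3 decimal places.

0.308

l_4 = n_4/n_0 = 37/120 = 0.308333… → 0.308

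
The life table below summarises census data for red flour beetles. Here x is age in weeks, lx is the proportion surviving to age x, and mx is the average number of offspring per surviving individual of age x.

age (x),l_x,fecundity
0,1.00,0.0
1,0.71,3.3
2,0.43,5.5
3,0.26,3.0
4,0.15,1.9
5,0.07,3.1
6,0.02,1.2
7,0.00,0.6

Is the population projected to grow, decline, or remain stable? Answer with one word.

growing

R0 = Σ lx·mx = 0 + 2.343 + 2.365 + 0.78 + 0.285 + 0.217 + 0.024 + 0 = 6.014
R0 > 1, so the population is growing.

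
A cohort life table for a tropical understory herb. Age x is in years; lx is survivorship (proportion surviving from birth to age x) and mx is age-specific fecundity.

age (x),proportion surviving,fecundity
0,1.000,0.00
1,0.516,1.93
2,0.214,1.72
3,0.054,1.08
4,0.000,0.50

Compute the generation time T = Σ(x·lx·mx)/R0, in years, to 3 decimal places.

lx·mx: 0, 0.99588, 0.36808, 0.05832, 0 → R0 = 1.42228
x·lx·mx: 0, 0.99588, 0.73616, 0.17496, 0 → Σ = 1.907
T = 1.907 / 1.42228 = 1.340805… → 1.341

1.341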